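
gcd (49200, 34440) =4920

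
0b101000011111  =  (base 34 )287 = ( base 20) 69B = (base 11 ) 1a46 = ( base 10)2591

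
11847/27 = 438 + 7/9 = 438.78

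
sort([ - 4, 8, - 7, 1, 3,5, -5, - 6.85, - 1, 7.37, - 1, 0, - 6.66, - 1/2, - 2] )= [ - 7, - 6.85, - 6.66, - 5, - 4, - 2, - 1, - 1 , - 1/2, 0, 1,3 , 5 , 7.37, 8 ]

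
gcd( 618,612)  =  6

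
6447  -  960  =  5487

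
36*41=1476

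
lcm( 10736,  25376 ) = 279136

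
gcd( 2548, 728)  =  364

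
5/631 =5/631= 0.01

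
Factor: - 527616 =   -  2^8*3^2 * 229^1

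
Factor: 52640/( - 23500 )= - 2^3*5^(-2)*7^1 = -56/25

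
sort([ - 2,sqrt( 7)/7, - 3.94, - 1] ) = [ - 3.94, - 2, - 1, sqrt (7 )/7 ]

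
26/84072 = 13/42036=0.00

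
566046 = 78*7257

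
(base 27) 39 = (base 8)132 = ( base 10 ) 90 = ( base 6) 230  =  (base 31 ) 2S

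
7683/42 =182 + 13/14 = 182.93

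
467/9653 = 467/9653 =0.05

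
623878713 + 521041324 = 1144920037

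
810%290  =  230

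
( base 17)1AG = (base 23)kf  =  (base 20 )13f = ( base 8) 733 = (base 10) 475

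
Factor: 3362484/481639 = 2^2*3^1*280207^1*481639^( - 1) 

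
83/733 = 83/733 = 0.11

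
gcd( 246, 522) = 6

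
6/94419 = 2/31473  =  0.00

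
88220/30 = 8822/3  =  2940.67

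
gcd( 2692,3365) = 673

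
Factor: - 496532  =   - 2^2*124133^1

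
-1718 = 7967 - 9685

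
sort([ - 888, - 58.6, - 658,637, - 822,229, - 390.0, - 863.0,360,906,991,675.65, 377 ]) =[-888, - 863.0, - 822, - 658 , - 390.0,-58.6,  229, 360, 377,637,675.65,906, 991]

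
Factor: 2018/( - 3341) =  - 2^1*13^( - 1)*257^( - 1)*1009^1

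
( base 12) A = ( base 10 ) 10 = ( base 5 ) 20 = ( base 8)12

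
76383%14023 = 6268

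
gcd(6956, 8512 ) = 4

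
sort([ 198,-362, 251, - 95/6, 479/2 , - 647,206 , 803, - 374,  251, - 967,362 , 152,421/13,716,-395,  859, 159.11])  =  [ - 967, - 647 , - 395, - 374, - 362,  -  95/6,  421/13 , 152, 159.11, 198, 206 , 479/2,251  ,  251,362, 716,  803, 859]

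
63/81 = 7/9 = 0.78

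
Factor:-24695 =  - 5^1* 11^1*449^1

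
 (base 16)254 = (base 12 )418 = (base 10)596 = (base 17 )211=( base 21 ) 178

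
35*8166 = 285810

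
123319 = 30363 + 92956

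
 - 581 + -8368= - 8949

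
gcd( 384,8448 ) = 384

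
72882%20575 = 11157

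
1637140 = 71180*23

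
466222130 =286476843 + 179745287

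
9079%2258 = 47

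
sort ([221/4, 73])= [ 221/4,73 ] 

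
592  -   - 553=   1145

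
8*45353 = 362824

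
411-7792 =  - 7381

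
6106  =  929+5177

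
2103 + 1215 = 3318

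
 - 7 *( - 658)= 4606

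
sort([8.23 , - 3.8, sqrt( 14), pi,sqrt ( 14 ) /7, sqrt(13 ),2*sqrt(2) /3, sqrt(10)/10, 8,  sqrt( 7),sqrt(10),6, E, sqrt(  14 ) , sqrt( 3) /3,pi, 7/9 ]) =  [-3.8, sqrt(10 )/10, sqrt(14 ) /7,sqrt(3 ) /3, 7/9, 2 * sqrt( 2) /3,sqrt( 7), E, pi, pi,sqrt( 10 )  ,  sqrt (13), sqrt( 14), sqrt( 14 ),6, 8 , 8.23]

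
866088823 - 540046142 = 326042681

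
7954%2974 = 2006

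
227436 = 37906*6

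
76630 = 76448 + 182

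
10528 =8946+1582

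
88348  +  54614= 142962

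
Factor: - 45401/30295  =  - 547/365 = - 5^( - 1)*73^( - 1)*547^1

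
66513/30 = 22171/10 =2217.10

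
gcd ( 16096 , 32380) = 4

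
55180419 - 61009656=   -5829237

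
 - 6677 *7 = - 46739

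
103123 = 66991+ 36132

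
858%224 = 186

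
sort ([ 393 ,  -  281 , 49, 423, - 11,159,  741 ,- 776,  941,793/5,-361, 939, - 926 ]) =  [ -926,  -  776,-361,-281 ,-11, 49, 793/5,159, 393,423, 741,939,941 ] 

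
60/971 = 60/971 = 0.06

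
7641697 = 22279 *343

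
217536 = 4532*48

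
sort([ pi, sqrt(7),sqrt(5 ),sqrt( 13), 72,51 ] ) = [ sqrt( 5 )  ,  sqrt( 7), pi, sqrt( 13),51,72 ] 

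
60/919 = 60/919= 0.07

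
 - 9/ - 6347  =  9/6347 = 0.00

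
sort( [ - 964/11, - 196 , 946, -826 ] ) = [ -826, - 196, -964/11,946]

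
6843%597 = 276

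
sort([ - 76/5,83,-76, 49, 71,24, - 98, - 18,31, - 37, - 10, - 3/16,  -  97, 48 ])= [ - 98, - 97, - 76, - 37, - 18, - 76/5, - 10, - 3/16,  24,  31,  48 , 49, 71, 83 ]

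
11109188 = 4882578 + 6226610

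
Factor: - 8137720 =-2^3*5^1*131^1*1553^1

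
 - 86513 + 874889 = 788376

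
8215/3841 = 8215/3841 = 2.14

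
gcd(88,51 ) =1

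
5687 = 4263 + 1424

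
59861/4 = 59861/4 = 14965.25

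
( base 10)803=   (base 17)2D4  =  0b1100100011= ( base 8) 1443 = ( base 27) 12k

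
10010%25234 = 10010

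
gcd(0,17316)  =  17316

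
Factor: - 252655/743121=-3^( - 3 )*5^1*13^3*17^(  -  1 )*23^1*1619^ (-1 )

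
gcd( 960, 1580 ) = 20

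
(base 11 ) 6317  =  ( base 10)8367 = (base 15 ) 272C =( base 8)20257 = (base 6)102423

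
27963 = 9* 3107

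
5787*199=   1151613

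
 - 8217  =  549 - 8766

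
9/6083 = 9/6083 = 0.00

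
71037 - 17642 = 53395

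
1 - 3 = -2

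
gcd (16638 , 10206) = 6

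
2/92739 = 2/92739 = 0.00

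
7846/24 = 326+11/12 = 326.92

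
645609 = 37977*17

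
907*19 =17233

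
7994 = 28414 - 20420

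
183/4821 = 61/1607=0.04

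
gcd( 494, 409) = 1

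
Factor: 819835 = 5^1* 23^1 *7129^1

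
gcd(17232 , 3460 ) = 4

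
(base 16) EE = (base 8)356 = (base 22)AI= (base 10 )238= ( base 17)E0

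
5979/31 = 5979/31 = 192.87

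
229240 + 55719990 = 55949230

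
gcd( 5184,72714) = 6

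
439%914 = 439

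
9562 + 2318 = 11880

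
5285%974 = 415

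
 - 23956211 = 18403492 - 42359703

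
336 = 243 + 93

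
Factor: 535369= 29^1*18461^1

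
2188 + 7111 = 9299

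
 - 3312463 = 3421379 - 6733842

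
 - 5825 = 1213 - 7038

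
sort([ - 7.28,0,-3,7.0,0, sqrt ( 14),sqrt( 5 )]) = [ - 7.28, - 3,  0, 0 , sqrt( 5),sqrt(14),  7.0] 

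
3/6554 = 3/6554 = 0.00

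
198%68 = 62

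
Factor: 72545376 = 2^5 * 3^1*755681^1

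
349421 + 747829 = 1097250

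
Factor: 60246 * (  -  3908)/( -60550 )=117720684/30275  =  2^2*3^2* 5^(  -  2 )*7^(  -  1 )*173^( - 1)*977^1*3347^1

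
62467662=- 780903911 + 843371573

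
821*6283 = 5158343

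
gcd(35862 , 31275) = 417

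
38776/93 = 38776/93  =  416.95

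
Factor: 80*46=3680 = 2^5*5^1*23^1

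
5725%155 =145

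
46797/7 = 6685 + 2/7  =  6685.29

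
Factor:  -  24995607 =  - 3^1*7^1*13^2*7043^1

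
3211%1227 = 757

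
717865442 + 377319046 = 1095184488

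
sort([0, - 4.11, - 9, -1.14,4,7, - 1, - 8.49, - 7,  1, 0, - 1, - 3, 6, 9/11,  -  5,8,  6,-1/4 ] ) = [  -  9,  -  8.49, - 7, - 5, - 4.11, - 3,-1.14, - 1,  -  1,  -  1/4, 0, 0,9/11,1, 4,6, 6, 7, 8 ]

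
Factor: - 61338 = -2^1*3^1*10223^1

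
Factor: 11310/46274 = 3^1*5^1*13^1*17^( - 1 )*29^1*1361^( - 1) = 5655/23137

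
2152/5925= 2152/5925  =  0.36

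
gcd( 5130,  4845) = 285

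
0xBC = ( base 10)188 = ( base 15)c8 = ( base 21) 8k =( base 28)6K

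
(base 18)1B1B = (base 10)9425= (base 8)22321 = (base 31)9P1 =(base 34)857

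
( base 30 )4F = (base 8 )207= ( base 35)3u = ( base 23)5k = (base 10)135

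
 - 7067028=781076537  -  788143565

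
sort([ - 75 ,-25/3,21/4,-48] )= [ - 75, - 48, - 25/3 , 21/4] 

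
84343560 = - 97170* ( - 868 )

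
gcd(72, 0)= 72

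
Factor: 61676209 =7^1*71^1 *124097^1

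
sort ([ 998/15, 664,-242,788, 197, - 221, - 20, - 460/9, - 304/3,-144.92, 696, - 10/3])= [-242, - 221,-144.92,-304/3, - 460/9, - 20, - 10/3, 998/15,197, 664, 696,788] 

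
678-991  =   - 313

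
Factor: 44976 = 2^4 * 3^1 *937^1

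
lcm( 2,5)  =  10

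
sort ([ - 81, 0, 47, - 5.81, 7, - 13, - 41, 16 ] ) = [ - 81, - 41,  -  13, - 5.81, 0, 7,16, 47]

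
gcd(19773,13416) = 39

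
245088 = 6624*37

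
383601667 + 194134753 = 577736420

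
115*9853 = 1133095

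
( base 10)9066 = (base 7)35301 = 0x236a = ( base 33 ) 8AO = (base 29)AMI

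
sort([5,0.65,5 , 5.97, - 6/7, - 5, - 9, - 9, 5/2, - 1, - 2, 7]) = [ - 9, - 9, -5, - 2, - 1,-6/7,0.65,5/2,  5,  5,5.97,7 ] 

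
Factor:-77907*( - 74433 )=3^2 *43^1*577^1*25969^1 = 5798851731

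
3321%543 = 63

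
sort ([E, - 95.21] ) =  [-95.21 , E ] 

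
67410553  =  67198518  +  212035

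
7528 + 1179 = 8707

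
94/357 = 94/357  =  0.26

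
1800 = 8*225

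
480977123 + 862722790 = 1343699913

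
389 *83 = 32287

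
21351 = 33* 647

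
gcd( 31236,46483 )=1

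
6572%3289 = 3283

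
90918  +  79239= 170157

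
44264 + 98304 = 142568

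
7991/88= 90 + 71/88 =90.81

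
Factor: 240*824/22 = 98880/11 = 2^6*3^1 * 5^1 * 11^( - 1)*103^1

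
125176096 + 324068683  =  449244779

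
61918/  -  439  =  -142 + 420/439 = - 141.04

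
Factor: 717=3^1 *239^1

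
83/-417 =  - 1  +  334/417 = - 0.20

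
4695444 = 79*59436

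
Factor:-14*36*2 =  - 2^4 * 3^2*7^1= -1008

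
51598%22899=5800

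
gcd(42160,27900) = 620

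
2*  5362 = 10724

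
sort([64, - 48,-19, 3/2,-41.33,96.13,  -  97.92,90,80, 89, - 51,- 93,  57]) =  [ - 97.92, - 93, - 51,  -  48, - 41.33, - 19 , 3/2, 57, 64,80,  89,90,96.13]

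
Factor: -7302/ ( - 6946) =3651/3473=   3^1*23^( - 1) * 151^( - 1 ) *1217^1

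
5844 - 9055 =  - 3211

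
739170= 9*82130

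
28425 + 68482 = 96907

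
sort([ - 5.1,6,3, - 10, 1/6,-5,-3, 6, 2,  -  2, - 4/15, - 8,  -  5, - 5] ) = [-10,-8, - 5.1, - 5 , - 5,- 5, - 3, - 2, - 4/15,1/6,2,3,6 , 6]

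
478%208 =62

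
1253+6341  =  7594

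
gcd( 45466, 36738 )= 2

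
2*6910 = 13820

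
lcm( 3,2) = 6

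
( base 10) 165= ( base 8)245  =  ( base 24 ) 6L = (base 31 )5A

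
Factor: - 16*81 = -2^4*3^4 =- 1296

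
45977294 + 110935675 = 156912969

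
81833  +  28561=110394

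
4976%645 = 461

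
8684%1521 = 1079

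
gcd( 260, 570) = 10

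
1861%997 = 864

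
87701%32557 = 22587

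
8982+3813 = 12795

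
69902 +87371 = 157273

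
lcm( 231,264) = 1848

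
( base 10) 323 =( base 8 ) 503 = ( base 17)120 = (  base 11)274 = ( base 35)98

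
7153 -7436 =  - 283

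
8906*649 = 5779994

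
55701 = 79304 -23603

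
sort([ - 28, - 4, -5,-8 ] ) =[ - 28,- 8, - 5, - 4]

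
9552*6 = 57312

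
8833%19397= 8833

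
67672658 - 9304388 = 58368270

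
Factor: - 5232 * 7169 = - 2^4* 3^1 * 67^1 * 107^1*109^1 = - 37508208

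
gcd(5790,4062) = 6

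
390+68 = 458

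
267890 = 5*53578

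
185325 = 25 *7413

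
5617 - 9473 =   -  3856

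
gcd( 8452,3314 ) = 2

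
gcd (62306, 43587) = 1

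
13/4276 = 13/4276 = 0.00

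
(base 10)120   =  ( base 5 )440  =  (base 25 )4K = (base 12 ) a0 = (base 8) 170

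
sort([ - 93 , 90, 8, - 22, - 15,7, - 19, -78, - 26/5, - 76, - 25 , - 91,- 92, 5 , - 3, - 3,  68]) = [ - 93,- 92,- 91, - 78,  -  76, - 25 , - 22 , -19,-15,  -  26/5, -3,-3, 5,7,  8,68, 90] 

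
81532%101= 25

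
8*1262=10096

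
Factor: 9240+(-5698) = 2^1*7^1 * 11^1*23^1 = 3542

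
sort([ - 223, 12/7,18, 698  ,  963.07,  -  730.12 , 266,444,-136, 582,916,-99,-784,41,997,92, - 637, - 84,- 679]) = [ - 784,  -  730.12,-679, - 637 , - 223, - 136 , - 99, - 84,12/7,18,41,92,266, 444, 582,  698,  916,963.07,997]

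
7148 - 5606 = 1542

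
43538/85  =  43538/85 = 512.21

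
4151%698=661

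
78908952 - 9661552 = 69247400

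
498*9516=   4738968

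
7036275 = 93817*75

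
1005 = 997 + 8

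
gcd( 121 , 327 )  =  1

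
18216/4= 4554 = 4554.00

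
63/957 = 21/319 = 0.07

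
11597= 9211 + 2386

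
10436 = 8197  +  2239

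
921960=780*1182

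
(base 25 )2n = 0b1001001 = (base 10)73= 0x49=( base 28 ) 2h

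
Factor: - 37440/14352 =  - 2^2*3^1 *5^1*23^( - 1)= -60/23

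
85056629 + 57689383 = 142746012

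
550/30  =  18 + 1/3 = 18.33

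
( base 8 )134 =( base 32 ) 2S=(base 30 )32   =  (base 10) 92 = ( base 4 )1130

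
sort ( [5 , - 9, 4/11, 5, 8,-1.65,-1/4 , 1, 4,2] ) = [-9,  -  1.65, - 1/4, 4/11, 1, 2 , 4, 5, 5  ,  8 ]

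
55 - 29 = 26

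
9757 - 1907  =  7850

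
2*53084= 106168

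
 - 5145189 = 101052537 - 106197726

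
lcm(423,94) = 846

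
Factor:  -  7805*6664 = - 52012520=-  2^3 * 5^1*7^3 * 17^1*223^1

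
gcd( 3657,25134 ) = 3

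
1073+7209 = 8282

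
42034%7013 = 6969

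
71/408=71/408=0.17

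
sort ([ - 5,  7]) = [ - 5, 7 ]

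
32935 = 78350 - 45415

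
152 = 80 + 72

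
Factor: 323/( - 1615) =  - 5^( - 1) = - 1/5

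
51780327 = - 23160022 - -74940349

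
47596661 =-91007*( - 523 )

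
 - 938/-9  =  104+2/9 = 104.22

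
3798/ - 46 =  - 83 +10/23 = - 82.57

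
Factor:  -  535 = - 5^1*107^1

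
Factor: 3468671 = 233^1*14887^1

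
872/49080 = 109/6135 = 0.02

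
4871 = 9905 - 5034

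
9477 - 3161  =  6316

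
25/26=25/26 = 0.96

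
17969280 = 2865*6272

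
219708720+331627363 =551336083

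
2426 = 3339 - 913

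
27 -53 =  - 26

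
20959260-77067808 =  - 56108548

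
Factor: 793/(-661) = -13^1*61^1*661^( - 1) 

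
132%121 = 11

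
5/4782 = 5/4782 = 0.00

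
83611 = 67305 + 16306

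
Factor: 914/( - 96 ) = - 457/48 = - 2^( - 4)*3^( - 1)*457^1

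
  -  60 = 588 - 648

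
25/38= 25/38= 0.66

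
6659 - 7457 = - 798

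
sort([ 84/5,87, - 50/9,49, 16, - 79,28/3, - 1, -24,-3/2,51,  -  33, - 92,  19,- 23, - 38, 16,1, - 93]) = [-93, -92, - 79, - 38,-33, - 24, - 23,-50/9, - 3/2, - 1,1,28/3,16 , 16,84/5,19 , 49,51, 87] 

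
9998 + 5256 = 15254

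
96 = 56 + 40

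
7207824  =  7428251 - 220427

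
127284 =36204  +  91080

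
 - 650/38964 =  - 325/19482  =  - 0.02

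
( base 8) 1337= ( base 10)735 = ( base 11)609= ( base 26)127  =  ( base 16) 2DF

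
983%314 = 41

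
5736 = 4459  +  1277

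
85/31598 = 85/31598= 0.00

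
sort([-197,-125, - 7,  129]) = [ - 197, - 125, - 7, 129]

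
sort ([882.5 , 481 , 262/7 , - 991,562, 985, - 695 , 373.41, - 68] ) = [ -991,-695, - 68, 262/7,373.41, 481, 562,882.5, 985]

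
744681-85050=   659631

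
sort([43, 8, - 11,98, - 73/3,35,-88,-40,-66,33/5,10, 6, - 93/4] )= [ - 88,-66, - 40, - 73/3, - 93/4, - 11, 6,33/5, 8, 10, 35,43, 98 ] 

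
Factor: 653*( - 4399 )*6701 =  - 19248937447 = - 53^1*83^1*653^1*6701^1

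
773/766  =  1 + 7/766 = 1.01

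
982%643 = 339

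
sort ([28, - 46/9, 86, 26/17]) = [ - 46/9, 26/17, 28,86 ] 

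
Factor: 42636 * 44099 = 1880204964 = 2^2 * 3^1 *11^2* 17^1 * 19^2*211^1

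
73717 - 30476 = 43241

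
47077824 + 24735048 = 71812872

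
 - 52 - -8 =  - 44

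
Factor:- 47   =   - 47^1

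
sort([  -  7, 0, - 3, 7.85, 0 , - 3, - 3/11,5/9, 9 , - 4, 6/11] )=[ - 7, - 4, - 3, - 3, - 3/11, 0, 0,  6/11, 5/9,7.85, 9] 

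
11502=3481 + 8021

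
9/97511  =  9/97511 = 0.00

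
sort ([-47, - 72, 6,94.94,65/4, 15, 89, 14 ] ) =[ - 72, - 47,6,14,15,  65/4,89,94.94]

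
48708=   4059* 12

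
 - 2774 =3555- 6329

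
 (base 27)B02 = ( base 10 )8021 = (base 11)6032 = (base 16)1F55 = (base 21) i3k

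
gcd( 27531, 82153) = 1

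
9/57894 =3/19298 = 0.00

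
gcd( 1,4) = 1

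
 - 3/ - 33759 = 1/11253 = 0.00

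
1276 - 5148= - 3872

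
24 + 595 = 619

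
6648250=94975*70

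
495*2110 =1044450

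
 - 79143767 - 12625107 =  - 91768874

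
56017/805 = 56017/805 = 69.59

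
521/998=521/998= 0.52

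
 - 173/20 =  - 9+7/20=- 8.65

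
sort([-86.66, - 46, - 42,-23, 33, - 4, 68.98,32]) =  [ - 86.66, - 46,-42, - 23, - 4, 32,33, 68.98]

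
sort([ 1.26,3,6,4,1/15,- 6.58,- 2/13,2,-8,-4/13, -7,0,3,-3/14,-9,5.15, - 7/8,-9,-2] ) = [ -9,-9, - 8,-7, -6.58 , - 2, - 7/8 ,-4/13, - 3/14,-2/13, 0,1/15,1.26,2,3,3,4,5.15,6]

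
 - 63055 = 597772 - 660827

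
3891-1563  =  2328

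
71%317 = 71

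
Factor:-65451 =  - 3^1*21817^1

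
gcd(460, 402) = 2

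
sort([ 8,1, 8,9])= [1,8, 8, 9 ] 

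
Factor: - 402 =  -2^1*3^1 * 67^1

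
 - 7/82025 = - 1  +  82018/82025 = -0.00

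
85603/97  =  882 + 49/97 = 882.51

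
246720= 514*480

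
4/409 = 4/409 = 0.01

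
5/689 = 5/689 = 0.01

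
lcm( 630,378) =1890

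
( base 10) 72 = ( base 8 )110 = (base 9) 80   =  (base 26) 2K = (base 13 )57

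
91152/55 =1657 + 17/55 = 1657.31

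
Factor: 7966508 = 2^2*11^1*331^1*547^1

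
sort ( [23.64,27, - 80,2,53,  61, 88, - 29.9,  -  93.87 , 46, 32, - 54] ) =[ - 93.87 , - 80, - 54,-29.9,2,  23.64,27,32,46,53, 61,88 ] 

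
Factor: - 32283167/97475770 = -2^( - 1 )*5^( - 1) * 139^1*347^( - 1 ) * 4013^( - 1) * 33179^1=- 4611881/13925110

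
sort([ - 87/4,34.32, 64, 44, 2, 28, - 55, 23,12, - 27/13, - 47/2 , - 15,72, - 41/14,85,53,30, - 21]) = [  -  55, - 47/2,-87/4, - 21, - 15,  -  41/14,-27/13, 2, 12,23, 28,30,34.32, 44, 53, 64, 72, 85]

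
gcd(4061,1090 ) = 1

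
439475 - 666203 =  - 226728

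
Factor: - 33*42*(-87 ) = 120582 = 2^1*3^3 * 7^1*11^1*29^1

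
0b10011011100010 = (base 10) 9954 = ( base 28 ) CJE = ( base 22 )kca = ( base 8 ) 23342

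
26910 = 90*299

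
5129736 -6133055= - 1003319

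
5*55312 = 276560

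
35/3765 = 7/753 = 0.01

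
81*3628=293868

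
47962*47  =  2254214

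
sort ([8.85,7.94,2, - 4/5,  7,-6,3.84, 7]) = [ - 6,-4/5,2 , 3.84, 7,  7,7.94, 8.85 ]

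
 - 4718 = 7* ( - 674) 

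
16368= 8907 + 7461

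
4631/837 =4631/837= 5.53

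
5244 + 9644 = 14888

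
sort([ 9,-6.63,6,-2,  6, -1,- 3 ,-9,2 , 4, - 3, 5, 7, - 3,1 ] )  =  [ - 9,-6.63, - 3, - 3, - 3,-2, - 1, 1,2,4,5,6,6, 7,9] 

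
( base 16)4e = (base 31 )2g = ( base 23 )39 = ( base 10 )78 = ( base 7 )141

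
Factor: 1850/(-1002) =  -3^( - 1 )*5^2*37^1*167^ ( -1)=-925/501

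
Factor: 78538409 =29^1*2708221^1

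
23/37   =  23/37 = 0.62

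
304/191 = 304/191  =  1.59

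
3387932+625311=4013243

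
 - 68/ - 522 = 34/261 = 0.13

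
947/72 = 13 + 11/72 = 13.15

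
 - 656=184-840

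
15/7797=5/2599 = 0.00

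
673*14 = 9422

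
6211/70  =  88+51/70 = 88.73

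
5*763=3815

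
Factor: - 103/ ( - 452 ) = 2^( - 2 )*103^1*113^( - 1)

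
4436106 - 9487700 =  - 5051594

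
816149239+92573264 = 908722503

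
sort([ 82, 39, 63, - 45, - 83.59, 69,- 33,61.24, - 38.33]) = [-83.59, - 45, - 38.33, - 33,39,61.24, 63, 69, 82] 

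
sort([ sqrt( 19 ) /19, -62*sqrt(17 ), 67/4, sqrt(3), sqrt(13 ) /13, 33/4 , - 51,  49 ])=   [ - 62*sqrt(17), - 51, sqrt ( 19)/19,sqrt(13 )/13 , sqrt(3), 33/4 , 67/4, 49]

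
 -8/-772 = 2/193  =  0.01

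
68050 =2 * 34025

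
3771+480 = 4251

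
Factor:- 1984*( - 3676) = 7293184 = 2^8*31^1*919^1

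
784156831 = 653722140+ 130434691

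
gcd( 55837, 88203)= 1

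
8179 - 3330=4849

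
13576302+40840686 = 54416988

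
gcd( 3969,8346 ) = 3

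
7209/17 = 424 + 1/17 = 424.06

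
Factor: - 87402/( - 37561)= 2^1*3^1* 7^1*2081^1*37561^(  -  1 ) 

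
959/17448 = 959/17448= 0.05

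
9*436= 3924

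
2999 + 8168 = 11167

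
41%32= 9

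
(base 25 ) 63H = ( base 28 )4P6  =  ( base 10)3842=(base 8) 7402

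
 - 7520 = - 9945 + 2425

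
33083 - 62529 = - 29446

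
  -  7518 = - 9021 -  - 1503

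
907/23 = 39+10/23 = 39.43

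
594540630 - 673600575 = - 79059945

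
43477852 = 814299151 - 770821299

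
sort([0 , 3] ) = [0, 3]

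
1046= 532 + 514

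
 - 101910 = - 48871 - 53039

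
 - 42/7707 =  - 2/367 = -0.01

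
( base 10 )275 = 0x113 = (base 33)8B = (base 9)335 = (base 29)9e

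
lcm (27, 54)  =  54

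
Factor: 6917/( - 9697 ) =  - 6917^1*9697^ ( - 1)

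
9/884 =9/884 = 0.01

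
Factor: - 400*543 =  - 217200 = -2^4*3^1*5^2*181^1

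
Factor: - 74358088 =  - 2^3*7^2*29^1*31^1*211^1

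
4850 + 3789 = 8639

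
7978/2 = 3989=3989.00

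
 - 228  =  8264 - 8492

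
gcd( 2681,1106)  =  7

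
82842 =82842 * 1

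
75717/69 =1097+8/23 = 1097.35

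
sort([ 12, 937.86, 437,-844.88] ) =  [-844.88,12,437,937.86] 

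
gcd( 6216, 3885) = 777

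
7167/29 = 247+4/29  =  247.14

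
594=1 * 594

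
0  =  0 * 781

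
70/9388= 35/4694 = 0.01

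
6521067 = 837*7791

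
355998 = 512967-156969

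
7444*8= 59552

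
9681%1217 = 1162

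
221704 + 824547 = 1046251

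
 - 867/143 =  - 7 + 134/143 = - 6.06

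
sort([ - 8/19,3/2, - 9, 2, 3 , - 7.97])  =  [ - 9, -7.97, - 8/19, 3/2, 2,3]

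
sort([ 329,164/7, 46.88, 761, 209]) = [ 164/7,46.88,209,  329 , 761] 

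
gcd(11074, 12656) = 1582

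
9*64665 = 581985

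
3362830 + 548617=3911447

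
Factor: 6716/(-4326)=-3358/2163 = - 2^1 * 3^( - 1)*7^ (-1 )*23^1*73^1*103^( - 1)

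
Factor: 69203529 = 3^2*19^1 * 404699^1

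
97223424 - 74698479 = 22524945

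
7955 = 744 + 7211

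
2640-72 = 2568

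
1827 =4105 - 2278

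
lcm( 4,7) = 28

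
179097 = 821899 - 642802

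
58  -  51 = 7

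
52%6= 4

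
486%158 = 12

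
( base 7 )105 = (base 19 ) 2G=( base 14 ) 3c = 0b110110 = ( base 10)54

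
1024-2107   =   - 1083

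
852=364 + 488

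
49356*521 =25714476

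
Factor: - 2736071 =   -  13^1*210467^1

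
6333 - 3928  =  2405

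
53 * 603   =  31959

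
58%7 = 2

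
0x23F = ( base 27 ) L8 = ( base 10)575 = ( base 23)120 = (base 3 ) 210022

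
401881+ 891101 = 1292982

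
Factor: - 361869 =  -3^1 * 120623^1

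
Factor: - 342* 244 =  - 2^3 *3^2*19^1 * 61^1 = - 83448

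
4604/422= 2302/211 = 10.91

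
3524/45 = 78 + 14/45=78.31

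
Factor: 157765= 5^1*139^1*227^1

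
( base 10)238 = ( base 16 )ee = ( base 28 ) 8e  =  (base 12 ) 17A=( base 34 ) 70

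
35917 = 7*5131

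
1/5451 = 1/5451 = 0.00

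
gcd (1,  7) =1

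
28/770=2/55 = 0.04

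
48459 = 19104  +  29355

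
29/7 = 29/7=4.14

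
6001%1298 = 809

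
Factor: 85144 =2^3 * 29^1 * 367^1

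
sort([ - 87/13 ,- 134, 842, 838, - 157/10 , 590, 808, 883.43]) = [ - 134, - 157/10, - 87/13, 590, 808,838,  842, 883.43]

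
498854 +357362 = 856216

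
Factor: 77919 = 3^1*19^1*1367^1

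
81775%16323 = 160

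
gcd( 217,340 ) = 1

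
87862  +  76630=164492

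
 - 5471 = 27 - 5498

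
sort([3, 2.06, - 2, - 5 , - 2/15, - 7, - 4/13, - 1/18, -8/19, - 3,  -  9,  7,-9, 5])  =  [ - 9, - 9, - 7, - 5 , - 3, - 2, - 8/19, - 4/13, - 2/15, - 1/18, 2.06,3, 5,7]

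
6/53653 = 6/53653 = 0.00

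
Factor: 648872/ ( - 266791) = - 92696/38113 = - 2^3*11587^1*38113^( - 1) 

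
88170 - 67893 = 20277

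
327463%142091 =43281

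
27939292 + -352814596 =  - 324875304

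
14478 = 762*19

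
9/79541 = 9/79541 = 0.00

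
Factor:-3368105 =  - 5^1*13^1*51817^1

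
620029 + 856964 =1476993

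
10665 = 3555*3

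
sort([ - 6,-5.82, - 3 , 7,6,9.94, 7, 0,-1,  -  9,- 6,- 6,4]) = [-9 , - 6, - 6, -6,-5.82,-3  , - 1,0,4, 6, 7,7,9.94 ]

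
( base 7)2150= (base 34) MM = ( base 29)qg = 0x302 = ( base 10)770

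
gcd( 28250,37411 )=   1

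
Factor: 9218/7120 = 2^( - 3 )*5^ ( - 1 )*11^1*89^( - 1)*419^1 = 4609/3560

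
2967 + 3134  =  6101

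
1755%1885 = 1755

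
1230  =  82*15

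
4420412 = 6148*719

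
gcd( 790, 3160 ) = 790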